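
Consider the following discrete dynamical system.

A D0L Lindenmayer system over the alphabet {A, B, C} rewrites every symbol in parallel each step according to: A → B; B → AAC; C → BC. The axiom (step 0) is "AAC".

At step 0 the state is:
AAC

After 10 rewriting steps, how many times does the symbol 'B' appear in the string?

gen 0: AAC
gen 1: BBBC
gen 2: AACAACAACBC
gen 3: BBBCBBBCBBBCAACBC
gen 4: AACAACAACBCAACAACAACBCAACAACAACBCBBBCAACBC
gen 5: BBBCBBBCBBBCAACBCBBBCBBBCBBBCAACBCBBBCBBBCBBBCAACBCAACAACAACBCBBBCAACBC
gen 6: AACAACAACBCAACAACAACBCAACAACAACBCBBBCAACBCAACAACAACBCAACAA…CAACAACAACBCBBBCAACBCBBBCBBBCBBBCAACBCAACAACAACBCBBBCAACBC  (len 163)
gen 7: BBBCBBBCBBBCAACBCBBBCBBBCBBBCAACBCBBBCBBBCBBBCAACBCAACAACA…CAACAACAACBCBBBCAACBCBBBCBBBCBBBCAACBCAACAACAACBCBBBCAACBC  (len 292)
gen 8: AACAACAACBCAACAACAACBCAACAACAACBCBBBCAACBCAACAACAACBCAACAA…CAACAACAACBCBBBCAACBCBBBCBBBCBBBCAACBCAACAACAACBCBBBCAACBC  (len 639)
gen 9: BBBCBBBCBBBCAACBCBBBCBBBCBBBCAACBCBBBCBBBCBBBCAACBCAACAACA…CAACAACAACBCBBBCAACBCBBBCBBBCBBBCAACBCAACAACAACBCBBBCAACBC  (len 1189)
gen 10: AACAACAACBCAACAACAACBCAACAACAACBCBBBCAACBCAACAACAACBCAACAA…CAACAACAACBCBBBCAACBCBBBCBBBCBBBCAACBCAACAACAACBCBBBCAACBC  (len 2522)

715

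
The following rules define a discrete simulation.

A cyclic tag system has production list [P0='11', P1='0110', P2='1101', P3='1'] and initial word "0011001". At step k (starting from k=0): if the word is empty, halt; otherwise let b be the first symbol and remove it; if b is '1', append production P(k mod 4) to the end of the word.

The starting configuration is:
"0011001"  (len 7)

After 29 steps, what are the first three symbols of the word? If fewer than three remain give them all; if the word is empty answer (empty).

011

gen 0: "0011001"  (len 7)
gen 1: "011001"  (len 6)
gen 2: "11001"  (len 5)
gen 3: "10011101"  (len 8)
gen 4: "00111011"  (len 8)
gen 5: "0111011"  (len 7)
gen 6: "111011"  (len 6)
gen 7: "110111101"  (len 9)
gen 8: "101111011"  (len 9)
gen 9: "0111101111"  (len 10)
gen 10: "111101111"  (len 9)
gen 11: "111011111101"  (len 12)
gen 12: "110111111011"  (len 12)
gen 13: "1011111101111"  (len 13)
gen 14: "0111111011110110"  (len 16)
gen 15: "111111011110110"  (len 15)
gen 16: "111110111101101"  (len 15)
gen 17: "1111011110110111"  (len 16)
gen 18: "1110111101101110110"  (len 19)
gen 19: "1101111011011101101101"  (len 22)
gen 20: "1011110110111011011011"  (len 22)
gen 21: "01111011011101101101111"  (len 23)
gen 22: "1111011011101101101111"  (len 22)
gen 23: "1110110111011011011111101"  (len 25)
gen 24: "1101101110110110111111011"  (len 25)
gen 25: "10110111011011011111101111"  (len 26)
gen 26: "01101110110110111111011110110"  (len 29)
gen 27: "1101110110110111111011110110"  (len 28)
gen 28: "1011101101101111110111101101"  (len 28)
gen 29: "01110110110111111011110110111"  (len 29)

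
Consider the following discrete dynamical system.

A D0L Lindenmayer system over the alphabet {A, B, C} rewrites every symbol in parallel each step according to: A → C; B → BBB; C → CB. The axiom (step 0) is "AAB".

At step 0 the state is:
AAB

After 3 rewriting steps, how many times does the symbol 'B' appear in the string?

t=0: AAB
t=1: CCBBB
t=2: CBCBBBBBBBBBB
t=3: CBBBBCBBBBBBBBBBBBBBBBBBBBBBBBBBBBBBB

35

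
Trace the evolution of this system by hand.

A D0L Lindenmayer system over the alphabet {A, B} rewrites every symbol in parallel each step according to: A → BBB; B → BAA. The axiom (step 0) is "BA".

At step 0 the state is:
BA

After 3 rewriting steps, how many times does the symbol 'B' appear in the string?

t=0: BA
t=1: BAABBB
t=2: BAABBBBBBBAABAABAA
t=3: BAABBBBBBBAABAABAABAABAABAABAABBBBBBBAABBBBBBBAABBBBBB

34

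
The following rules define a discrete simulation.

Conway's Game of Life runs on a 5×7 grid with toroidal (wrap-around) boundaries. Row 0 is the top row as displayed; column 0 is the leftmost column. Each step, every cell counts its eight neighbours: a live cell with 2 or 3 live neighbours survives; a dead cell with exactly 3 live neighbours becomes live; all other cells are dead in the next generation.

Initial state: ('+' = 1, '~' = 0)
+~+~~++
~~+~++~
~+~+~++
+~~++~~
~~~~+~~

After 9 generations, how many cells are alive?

14

[0] +~+~~++
~~+~++~
~+~+~++
+~~++~~
~~~~+~~
[1] ~+~~~~+
~~+~~~~
++~~~~+
+~++~~+
++~~+~~
[2] ~++~~~~
~~+~~~+
~~~+~~+
~~++~+~
~~~+~+~
[3] ~+++~~~
++++~~~
~~~++++
~~++~++
~+~+~~~
[4] ~~~~+~~
+~~~~++
~~~~~~~
+~~~~~+
++~~~~~
[5] ~+~~~+~
~~~~~++
~~~~~+~
++~~~~+
++~~~~+
[6] ~+~~~+~
~~~~+++
~~~~~+~
~+~~~+~
~~+~~+~
[7] ~~~~~~~
~~~~+~+
~~~~~~~
~~~~+++
~++~+++
[8] +~~++~+
~~~~~~~
~~~~+~+
+~~++~+
+~~++~+
[9] +~~++~+
+~~++~+
+~~++~+
~~~~~~~
~++~~~~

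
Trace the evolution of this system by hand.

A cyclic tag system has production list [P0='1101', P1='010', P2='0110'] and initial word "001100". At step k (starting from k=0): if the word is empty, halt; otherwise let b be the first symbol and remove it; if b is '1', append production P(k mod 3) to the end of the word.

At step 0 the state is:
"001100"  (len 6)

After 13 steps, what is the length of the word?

15

step 0: "001100"  (len 6)
step 1: "01100"  (len 5)
step 2: "1100"  (len 4)
step 3: "1000110"  (len 7)
step 4: "0001101101"  (len 10)
step 5: "001101101"  (len 9)
step 6: "01101101"  (len 8)
step 7: "1101101"  (len 7)
step 8: "101101010"  (len 9)
step 9: "011010100110"  (len 12)
step 10: "11010100110"  (len 11)
step 11: "1010100110010"  (len 13)
step 12: "0101001100100110"  (len 16)
step 13: "101001100100110"  (len 15)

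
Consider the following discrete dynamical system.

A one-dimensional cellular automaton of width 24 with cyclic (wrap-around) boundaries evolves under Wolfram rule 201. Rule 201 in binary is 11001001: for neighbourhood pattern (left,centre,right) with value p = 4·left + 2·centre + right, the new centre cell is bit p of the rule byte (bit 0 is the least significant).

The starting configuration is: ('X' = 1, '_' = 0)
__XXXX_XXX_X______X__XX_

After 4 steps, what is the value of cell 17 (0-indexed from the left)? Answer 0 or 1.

0

0) __XXXX_XXX_X______X__XX_
1) X_XXXX_XXX___XXXX____XX_
2) __XXXX_XXX_X_XXXX_XX_XX_
3) X_XXXX_XXX___XXXX_XX_XX_
4) __XXXX_XXX_X_XXXX_XX_XX_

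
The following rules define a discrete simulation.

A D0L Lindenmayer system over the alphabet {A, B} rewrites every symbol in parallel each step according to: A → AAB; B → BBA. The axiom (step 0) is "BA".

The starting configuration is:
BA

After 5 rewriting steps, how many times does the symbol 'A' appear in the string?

k=0  BA
k=1  BBAAAB
k=2  BBABBAAABAABAABBBA
k=3  BBABBAAABBBABBAAABAABAABBBAAABAABBBAAABAABBBABBABBAAAB
k=4  BBABBAAABBBABBAAABAABAABBBABBABBAAABBBABBAAABAABAABBBAAABA…AAABAABAABBBAAABAABBBABBABBAAABBBABBAAABBBABBAAABAABAABBBA  (len 162)
k=5  BBABBAAABBBABBAAABAABAABBBABBABBAAABBBABBAAABAABAABBBAAABA…BBBABBABBAAABBBABBAAABAABAABBBAAABAABBBAAABAABBBABBABBAAAB  (len 486)

243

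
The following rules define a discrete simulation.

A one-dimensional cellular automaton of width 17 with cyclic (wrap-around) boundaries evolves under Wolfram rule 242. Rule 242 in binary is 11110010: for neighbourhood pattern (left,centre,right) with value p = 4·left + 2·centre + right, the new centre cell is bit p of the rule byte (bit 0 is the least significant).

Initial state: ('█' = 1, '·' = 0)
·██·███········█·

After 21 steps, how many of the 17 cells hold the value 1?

[0] ·██·███········█·
[1] █·██·███······█·█
[2] ██·██·███····█·█·
[3] ·██·██·███··█·█·█
[4] █·██·██·████·█·█·
[5] ·█·██·██·████·█·█
[6] █·█·██·██·████·█·
[7] ·█·█·██·██·████·█
[8] █·█·█·██·██·████·
[9] ·█·█·█·██·██·████
[10] █·█·█·█·██·██·███
[11] ██·█·█·█·██·██·██
[12] ███·█·█·█·██·██·█
[13] ████·█·█·█·██·██·
[14] ·████·█·█·█·██·██
[15] █·████·█·█·█·██·█
[16] ██·████·█·█·█·██·
[17] ·██·████·█·█·█·██
[18] █·██·████·█·█·█·█
[19] ██·██·████·█·█·█·
[20] ·██·██·████·█·█·█
[21] █·██·██·████·█·█·

11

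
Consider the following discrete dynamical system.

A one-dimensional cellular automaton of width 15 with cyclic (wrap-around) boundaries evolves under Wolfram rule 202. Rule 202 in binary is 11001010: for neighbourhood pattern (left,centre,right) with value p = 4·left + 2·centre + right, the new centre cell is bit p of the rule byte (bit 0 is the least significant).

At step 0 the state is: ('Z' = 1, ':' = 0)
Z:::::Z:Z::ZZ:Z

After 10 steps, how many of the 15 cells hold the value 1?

[0] Z:::::Z:Z::ZZ:Z
[1] Z::::Z::::ZZZ:Z
[2] Z:::Z::::ZZZZ:Z
[3] Z::Z::::ZZZZZ:Z
[4] Z:Z::::ZZZZZZ:Z
[5] Z:::::ZZZZZZZ:Z
[6] Z::::ZZZZZZZZ:Z
[7] Z:::ZZZZZZZZZ:Z
[8] Z::ZZZZZZZZZZ:Z
[9] Z:ZZZZZZZZZZZ:Z
[10] Z:ZZZZZZZZZZZ:Z

13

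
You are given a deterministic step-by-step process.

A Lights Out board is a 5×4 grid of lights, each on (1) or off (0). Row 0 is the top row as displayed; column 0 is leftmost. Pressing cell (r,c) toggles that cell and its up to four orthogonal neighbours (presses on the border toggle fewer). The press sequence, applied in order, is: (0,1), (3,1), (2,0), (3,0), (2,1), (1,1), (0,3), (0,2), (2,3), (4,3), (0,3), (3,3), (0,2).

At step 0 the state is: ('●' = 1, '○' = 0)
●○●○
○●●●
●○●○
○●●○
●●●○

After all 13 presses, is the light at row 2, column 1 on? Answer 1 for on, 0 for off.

t=0: ●○●○
○●●●
●○●○
○●●○
●●●○
t=1: ○●○○
○○●●
●○●○
○●●○
●●●○
t=2: ○●○○
○○●●
●●●○
●○○○
●○●○
t=3: ○●○○
●○●●
○○●○
○○○○
●○●○
t=4: ○●○○
●○●●
●○●○
●●○○
○○●○
t=5: ○●○○
●●●●
○●○○
●○○○
○○●○
t=6: ○○○○
○○○●
○○○○
●○○○
○○●○
t=7: ○○●●
○○○○
○○○○
●○○○
○○●○
t=8: ○●○○
○○●○
○○○○
●○○○
○○●○
t=9: ○●○○
○○●●
○○●●
●○○●
○○●○
t=10: ○●○○
○○●●
○○●●
●○○○
○○○●
t=11: ○●●●
○○●○
○○●●
●○○○
○○○●
t=12: ○●●●
○○●○
○○●○
●○●●
○○○○
t=13: ○○○○
○○○○
○○●○
●○●●
○○○○

0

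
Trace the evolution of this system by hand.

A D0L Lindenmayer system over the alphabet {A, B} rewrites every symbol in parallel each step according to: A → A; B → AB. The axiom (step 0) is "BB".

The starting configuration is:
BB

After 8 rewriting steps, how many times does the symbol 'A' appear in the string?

t=0: BB
t=1: ABAB
t=2: AABAAB
t=3: AAABAAAB
t=4: AAAABAAAAB
t=5: AAAAABAAAAAB
t=6: AAAAAABAAAAAAB
t=7: AAAAAAABAAAAAAAB
t=8: AAAAAAAABAAAAAAAAB

16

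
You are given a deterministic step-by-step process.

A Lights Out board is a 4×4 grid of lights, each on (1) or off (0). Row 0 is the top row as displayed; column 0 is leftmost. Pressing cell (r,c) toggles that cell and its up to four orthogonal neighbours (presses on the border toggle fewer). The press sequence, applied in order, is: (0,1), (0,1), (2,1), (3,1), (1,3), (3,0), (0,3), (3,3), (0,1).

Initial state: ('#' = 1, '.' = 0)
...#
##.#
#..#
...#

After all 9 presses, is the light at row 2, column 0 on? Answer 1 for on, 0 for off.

[0] ...#
##.#
#..#
...#
[1] ####
#..#
#..#
...#
[2] ...#
##.#
#..#
...#
[3] ...#
#..#
.###
.#.#
[4] ...#
#..#
..##
#.##
[5] ....
#.#.
..#.
#.##
[6] ....
#.#.
#.#.
.###
[7] ..##
#.##
#.#.
.###
[8] ..##
#.##
#.##
.#..
[9] ##.#
####
#.##
.#..

1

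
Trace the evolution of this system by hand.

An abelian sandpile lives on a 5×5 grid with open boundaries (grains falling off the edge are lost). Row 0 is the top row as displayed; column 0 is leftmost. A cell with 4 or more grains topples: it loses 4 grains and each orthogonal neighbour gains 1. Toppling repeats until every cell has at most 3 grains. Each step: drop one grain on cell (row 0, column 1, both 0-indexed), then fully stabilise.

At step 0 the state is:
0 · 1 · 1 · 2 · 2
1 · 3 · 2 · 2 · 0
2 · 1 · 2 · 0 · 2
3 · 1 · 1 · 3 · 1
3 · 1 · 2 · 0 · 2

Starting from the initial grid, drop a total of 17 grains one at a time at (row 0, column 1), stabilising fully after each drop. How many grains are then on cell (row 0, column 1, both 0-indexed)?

2

k=0  0 · 1 · 1 · 2 · 2
1 · 3 · 2 · 2 · 0
2 · 1 · 2 · 0 · 2
3 · 1 · 1 · 3 · 1
3 · 1 · 2 · 0 · 2
k=1  0 · 2 · 1 · 2 · 2
1 · 3 · 2 · 2 · 0
2 · 1 · 2 · 0 · 2
3 · 1 · 1 · 3 · 1
3 · 1 · 2 · 0 · 2
k=2  0 · 3 · 1 · 2 · 2
1 · 3 · 2 · 2 · 0
2 · 1 · 2 · 0 · 2
3 · 1 · 1 · 3 · 1
3 · 1 · 2 · 0 · 2
k=3  1 · 1 · 2 · 2 · 2
2 · 0 · 3 · 2 · 0
2 · 2 · 2 · 0 · 2
3 · 1 · 1 · 3 · 1
3 · 1 · 2 · 0 · 2
k=4  1 · 2 · 2 · 2 · 2
2 · 0 · 3 · 2 · 0
2 · 2 · 2 · 0 · 2
3 · 1 · 1 · 3 · 1
3 · 1 · 2 · 0 · 2
k=5  1 · 3 · 2 · 2 · 2
2 · 0 · 3 · 2 · 0
2 · 2 · 2 · 0 · 2
3 · 1 · 1 · 3 · 1
3 · 1 · 2 · 0 · 2
k=6  2 · 0 · 3 · 2 · 2
2 · 1 · 3 · 2 · 0
2 · 2 · 2 · 0 · 2
3 · 1 · 1 · 3 · 1
3 · 1 · 2 · 0 · 2
k=7  2 · 1 · 3 · 2 · 2
2 · 1 · 3 · 2 · 0
2 · 2 · 2 · 0 · 2
3 · 1 · 1 · 3 · 1
3 · 1 · 2 · 0 · 2
k=8  2 · 2 · 3 · 2 · 2
2 · 1 · 3 · 2 · 0
2 · 2 · 2 · 0 · 2
3 · 1 · 1 · 3 · 1
3 · 1 · 2 · 0 · 2
k=9  2 · 3 · 3 · 2 · 2
2 · 1 · 3 · 2 · 0
2 · 2 · 2 · 0 · 2
3 · 1 · 1 · 3 · 1
3 · 1 · 2 · 0 · 2
k=10  3 · 1 · 1 · 3 · 2
2 · 3 · 0 · 3 · 0
2 · 2 · 3 · 0 · 2
3 · 1 · 1 · 3 · 1
3 · 1 · 2 · 0 · 2
k=11  3 · 2 · 1 · 3 · 2
2 · 3 · 0 · 3 · 0
2 · 2 · 3 · 0 · 2
3 · 1 · 1 · 3 · 1
3 · 1 · 2 · 0 · 2
k=12  3 · 3 · 1 · 3 · 2
2 · 3 · 0 · 3 · 0
2 · 2 · 3 · 0 · 2
3 · 1 · 1 · 3 · 1
3 · 1 · 2 · 0 · 2
k=13  1 · 2 · 2 · 3 · 2
0 · 1 · 1 · 3 · 0
3 · 3 · 3 · 0 · 2
3 · 1 · 1 · 3 · 1
3 · 1 · 2 · 0 · 2
k=14  1 · 3 · 2 · 3 · 2
0 · 1 · 1 · 3 · 0
3 · 3 · 3 · 0 · 2
3 · 1 · 1 · 3 · 1
3 · 1 · 2 · 0 · 2
k=15  2 · 0 · 3 · 3 · 2
0 · 2 · 1 · 3 · 0
3 · 3 · 3 · 0 · 2
3 · 1 · 1 · 3 · 1
3 · 1 · 2 · 0 · 2
k=16  2 · 1 · 3 · 3 · 2
0 · 2 · 1 · 3 · 0
3 · 3 · 3 · 0 · 2
3 · 1 · 1 · 3 · 1
3 · 1 · 2 · 0 · 2
k=17  2 · 2 · 3 · 3 · 2
0 · 2 · 1 · 3 · 0
3 · 3 · 3 · 0 · 2
3 · 1 · 1 · 3 · 1
3 · 1 · 2 · 0 · 2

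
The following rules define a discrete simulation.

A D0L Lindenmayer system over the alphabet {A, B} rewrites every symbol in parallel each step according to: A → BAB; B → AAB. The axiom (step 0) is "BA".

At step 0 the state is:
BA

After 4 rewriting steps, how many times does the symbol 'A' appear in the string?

81

[0] BA
[1] AABBAB
[2] BABBABAABAABBABAAB
[3] AABBABAABAABBABAABBABBABAABBABBABAABAABBABAABBABBABAAB
[4] BABBABAABAABBABAABBABBABAABBABBABAABAABBABAABBABBABAABAABB…BAABBABBABAABAABBABAABBABBABAABAABBABAABAABBABAABBABBABAAB  (len 162)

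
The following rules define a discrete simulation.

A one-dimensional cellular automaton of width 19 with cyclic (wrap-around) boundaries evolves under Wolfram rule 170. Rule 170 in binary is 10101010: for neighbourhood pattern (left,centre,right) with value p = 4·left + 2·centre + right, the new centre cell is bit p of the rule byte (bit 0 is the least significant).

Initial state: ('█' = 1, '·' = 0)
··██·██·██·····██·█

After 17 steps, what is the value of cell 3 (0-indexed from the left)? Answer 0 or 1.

gen 0: ··██·██·██·····██·█
gen 1: ·██·██·██·····██·█·
gen 2: ██·██·██·····██·█··
gen 3: █·██·██·····██·█··█
gen 4: ·██·██·····██·█··██
gen 5: ██·██·····██·█··██·
gen 6: █·██·····██·█··██·█
gen 7: ·██·····██·█··██·██
gen 8: ██·····██·█··██·██·
gen 9: █·····██·█··██·██·█
gen 10: ·····██·█··██·██·██
gen 11: ····██·█··██·██·██·
gen 12: ···██·█··██·██·██··
gen 13: ··██·█··██·██·██···
gen 14: ·██·█··██·██·██····
gen 15: ██·█··██·██·██·····
gen 16: █·█··██·██·██·····█
gen 17: ·█··██·██·██·····██

0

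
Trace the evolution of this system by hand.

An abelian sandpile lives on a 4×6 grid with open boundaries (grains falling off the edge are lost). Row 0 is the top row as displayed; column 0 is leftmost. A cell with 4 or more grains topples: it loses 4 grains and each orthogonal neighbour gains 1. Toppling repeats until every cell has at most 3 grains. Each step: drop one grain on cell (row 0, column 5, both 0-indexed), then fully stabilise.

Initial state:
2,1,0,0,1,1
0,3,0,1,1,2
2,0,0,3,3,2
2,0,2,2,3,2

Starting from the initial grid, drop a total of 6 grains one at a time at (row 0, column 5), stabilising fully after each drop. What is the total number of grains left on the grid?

37

k=0  2,1,0,0,1,1
0,3,0,1,1,2
2,0,0,3,3,2
2,0,2,2,3,2
k=1  2,1,0,0,1,2
0,3,0,1,1,2
2,0,0,3,3,2
2,0,2,2,3,2
k=2  2,1,0,0,1,3
0,3,0,1,1,2
2,0,0,3,3,2
2,0,2,2,3,2
k=3  2,1,0,0,2,0
0,3,0,1,1,3
2,0,0,3,3,2
2,0,2,2,3,2
k=4  2,1,0,0,2,1
0,3,0,1,1,3
2,0,0,3,3,2
2,0,2,2,3,2
k=5  2,1,0,0,2,2
0,3,0,1,1,3
2,0,0,3,3,2
2,0,2,2,3,2
k=6  2,1,0,0,2,3
0,3,0,1,1,3
2,0,0,3,3,2
2,0,2,2,3,2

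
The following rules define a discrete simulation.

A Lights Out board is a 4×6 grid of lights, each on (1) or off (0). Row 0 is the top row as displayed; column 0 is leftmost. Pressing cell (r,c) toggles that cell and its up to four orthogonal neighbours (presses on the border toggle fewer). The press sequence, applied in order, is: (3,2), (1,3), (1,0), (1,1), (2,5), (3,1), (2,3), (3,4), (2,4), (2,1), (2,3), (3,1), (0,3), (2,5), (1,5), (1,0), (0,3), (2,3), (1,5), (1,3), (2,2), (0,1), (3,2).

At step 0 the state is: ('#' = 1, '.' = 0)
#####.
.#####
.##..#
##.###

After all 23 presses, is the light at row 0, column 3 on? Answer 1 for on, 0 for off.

gen 0: #####.
.#####
.##..#
##.###
gen 1: #####.
.#####
.#...#
#.#.##
gen 2: ###.#.
.#...#
.#.#.#
#.#.##
gen 3: .##.#.
#....#
##.#.#
#.#.##
gen 4: ..#.#.
.##..#
#..#.#
#.#.##
gen 5: ..#.#.
.##...
#..##.
#.#.#.
gen 6: ..#.#.
.##...
##.##.
.#..#.
gen 7: ..#.#.
.###..
###...
.#.##.
gen 8: ..#.#.
.###..
###.#.
.#...#
gen 9: ..#.#.
.####.
####.#
.#..##
gen 10: ..#.#.
..###.
...#.#
....##
gen 11: ..#.#.
..#.#.
..#.##
...###
gen 12: ..#.#.
..#.#.
.##.##
######
gen 13: ...#..
..###.
.##.##
######
gen 14: ...#..
..####
.##...
#####.
gen 15: ...#.#
..##..
.##..#
#####.
gen 16: #..#.#
####..
###..#
#####.
gen 17: #.#.##
###...
###..#
#####.
gen 18: #.#.##
####..
##.###
###.#.
gen 19: #.#.#.
######
##.##.
###.#.
gen 20: #.###.
##...#
##..#.
###.#.
gen 21: #.###.
###..#
#.###.
##..#.
gen 22: .#.##.
#.#..#
#.###.
##..#.
gen 23: .#.##.
#.#..#
#..##.
#.###.

1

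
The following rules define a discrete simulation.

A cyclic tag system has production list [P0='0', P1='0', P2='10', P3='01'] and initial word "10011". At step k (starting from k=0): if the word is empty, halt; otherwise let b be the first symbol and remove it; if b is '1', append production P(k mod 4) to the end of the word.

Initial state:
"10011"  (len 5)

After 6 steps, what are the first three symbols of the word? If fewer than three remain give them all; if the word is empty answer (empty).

k=0  "10011"  (len 5)
k=1  "00110"  (len 5)
k=2  "0110"  (len 4)
k=3  "110"  (len 3)
k=4  "1001"  (len 4)
k=5  "0010"  (len 4)
k=6  "010"  (len 3)

010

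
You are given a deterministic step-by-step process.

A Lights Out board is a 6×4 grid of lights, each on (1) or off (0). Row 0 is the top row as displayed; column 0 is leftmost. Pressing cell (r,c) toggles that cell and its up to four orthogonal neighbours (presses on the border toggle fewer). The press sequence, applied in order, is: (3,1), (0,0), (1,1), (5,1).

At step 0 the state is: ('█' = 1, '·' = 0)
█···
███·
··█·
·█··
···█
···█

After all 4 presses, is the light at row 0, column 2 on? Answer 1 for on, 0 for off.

[0] █···
███·
··█·
·█··
···█
···█
[1] █···
███·
·██·
█·█·
·█·█
···█
[2] ·█··
·██·
·██·
█·█·
·█·█
···█
[3] ····
█···
··█·
█·█·
·█·█
···█
[4] ····
█···
··█·
█·█·
···█
████

0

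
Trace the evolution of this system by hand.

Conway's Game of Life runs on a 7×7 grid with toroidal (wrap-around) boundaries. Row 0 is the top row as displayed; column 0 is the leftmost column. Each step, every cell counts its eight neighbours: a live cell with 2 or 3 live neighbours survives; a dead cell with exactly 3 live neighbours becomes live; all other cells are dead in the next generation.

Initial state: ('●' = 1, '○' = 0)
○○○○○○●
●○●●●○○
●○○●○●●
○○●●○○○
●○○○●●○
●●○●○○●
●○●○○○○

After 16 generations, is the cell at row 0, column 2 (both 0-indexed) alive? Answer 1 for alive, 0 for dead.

0

k=0  ○○○○○○●
●○●●●○○
●○○●○●●
○○●●○○○
●○○○●●○
●●○●○○●
●○●○○○○
k=1  ●○●○○○●
●●●●●○○
●○○○○●●
●●●●○○○
●○○○●●○
○○●●●●○
○○●○○○○
k=2  ●○○○○○●
○○●●●○○
○○○○○●○
○○●●○○○
●○○○○●○
○●●○○●●
○○●○●●●
k=3  ●●●○○○●
○○○●●●●
○○○○○○○
○○○○●○●
●○○●●●○
○●●●○○○
○○●●●○○
k=4  ●●○○○○●
○●●●●●●
○○○●○○●
○○○●●○●
●●○○○●●
○●○○○●○
○○○○●○○
k=5  ○●○○○○●
○●○●●○○
○○○○○○●
○○●●●○○
○●●○○○○
○●○○●●○
○●○○○●●
k=6  ○●○○●○●
○○●○○●○
○○○○○●○
○●●●○○○
○●○○○●○
○●○○●●●
○●●○●○●
k=7  ○●○○●○●
○○○○●●●
○●○●●○○
○●●○●○○
○●○●○●●
○●○●●○●
○●●○●○●
k=8  ○●●○●○●
○○●○○○●
●●○○○○○
○●○○○○○
○●○○○○●
○●○○○○●
○●○○●○●
k=9  ○●●○○○●
○○●●○●●
●●●○○○○
○●●○○○○
○●●○○○○
○●●○○○●
○●○●○○●
k=10  ○●○○●○●
○○○●○●●
●○○○○○●
○○○●○○○
○○○●○○○
○○○●○○○
○○○●○●●
k=11  ○○●●○○○
○○○○●○○
●○○○●●●
○○○○○○○
○○●●●○○
○○●●○○○
●○●●○●●
k=12  ○●●○○●●
○○○○●○●
○○○○●●●
○○○○○○●
○○●○●○○
○○○○○●●
○○○○○○●
k=13  ○○○○○○●
○○○●●○○
●○○○●○●
○○○●●○●
○○○○○○●
○○○○○●●
○○○○○○○
k=14  ○○○○○○○
●○○●●○●
●○○○○○●
○○○●●○●
●○○○●○●
○○○○○●●
○○○○○●●
k=15  ●○○○●○○
●○○○○●●
○○○○○○○
○○○●●○○
●○○●●○○
○○○○●○○
○○○○○●●
k=16  ●○○○●○○
●○○○○●●
○○○○●●●
○○○●●○○
○○○○○●○
○○○●●○●
○○○○●●●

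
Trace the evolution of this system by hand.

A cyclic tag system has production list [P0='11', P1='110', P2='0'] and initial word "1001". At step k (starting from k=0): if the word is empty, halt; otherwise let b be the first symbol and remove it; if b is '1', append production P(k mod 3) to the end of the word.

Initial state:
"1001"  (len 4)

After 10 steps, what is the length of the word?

10

0) "1001"  (len 4)
1) "00111"  (len 5)
2) "0111"  (len 4)
3) "111"  (len 3)
4) "1111"  (len 4)
5) "111110"  (len 6)
6) "111100"  (len 6)
7) "1110011"  (len 7)
8) "110011110"  (len 9)
9) "100111100"  (len 9)
10) "0011110011"  (len 10)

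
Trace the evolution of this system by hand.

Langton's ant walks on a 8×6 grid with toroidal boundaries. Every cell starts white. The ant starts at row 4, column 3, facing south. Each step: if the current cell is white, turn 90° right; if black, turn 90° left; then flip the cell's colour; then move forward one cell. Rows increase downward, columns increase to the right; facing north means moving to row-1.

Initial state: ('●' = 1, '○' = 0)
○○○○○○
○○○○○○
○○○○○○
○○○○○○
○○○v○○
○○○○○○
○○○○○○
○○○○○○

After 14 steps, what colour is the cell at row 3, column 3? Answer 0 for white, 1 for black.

1

k=0  ○○○○○○
○○○○○○
○○○○○○
○○○○○○
○○○v○○
○○○○○○
○○○○○○
○○○○○○
k=1  ○○○○○○
○○○○○○
○○○○○○
○○○○○○
○○<●○○
○○○○○○
○○○○○○
○○○○○○
k=2  ○○○○○○
○○○○○○
○○○○○○
○○^○○○
○○●●○○
○○○○○○
○○○○○○
○○○○○○
k=3  ○○○○○○
○○○○○○
○○○○○○
○○●>○○
○○●●○○
○○○○○○
○○○○○○
○○○○○○
k=4  ○○○○○○
○○○○○○
○○○○○○
○○●●○○
○○●v○○
○○○○○○
○○○○○○
○○○○○○
k=5  ○○○○○○
○○○○○○
○○○○○○
○○●●○○
○○●○>○
○○○○○○
○○○○○○
○○○○○○
k=6  ○○○○○○
○○○○○○
○○○○○○
○○●●○○
○○●○●○
○○○○v○
○○○○○○
○○○○○○
k=7  ○○○○○○
○○○○○○
○○○○○○
○○●●○○
○○●○●○
○○○<●○
○○○○○○
○○○○○○
k=8  ○○○○○○
○○○○○○
○○○○○○
○○●●○○
○○●^●○
○○○●●○
○○○○○○
○○○○○○
k=9  ○○○○○○
○○○○○○
○○○○○○
○○●●○○
○○●●>○
○○○●●○
○○○○○○
○○○○○○
k=10  ○○○○○○
○○○○○○
○○○○○○
○○●●^○
○○●●○○
○○○●●○
○○○○○○
○○○○○○
k=11  ○○○○○○
○○○○○○
○○○○○○
○○●●●>
○○●●○○
○○○●●○
○○○○○○
○○○○○○
k=12  ○○○○○○
○○○○○○
○○○○○○
○○●●●●
○○●●○v
○○○●●○
○○○○○○
○○○○○○
k=13  ○○○○○○
○○○○○○
○○○○○○
○○●●●●
○○●●<●
○○○●●○
○○○○○○
○○○○○○
k=14  ○○○○○○
○○○○○○
○○○○○○
○○●●^●
○○●●●●
○○○●●○
○○○○○○
○○○○○○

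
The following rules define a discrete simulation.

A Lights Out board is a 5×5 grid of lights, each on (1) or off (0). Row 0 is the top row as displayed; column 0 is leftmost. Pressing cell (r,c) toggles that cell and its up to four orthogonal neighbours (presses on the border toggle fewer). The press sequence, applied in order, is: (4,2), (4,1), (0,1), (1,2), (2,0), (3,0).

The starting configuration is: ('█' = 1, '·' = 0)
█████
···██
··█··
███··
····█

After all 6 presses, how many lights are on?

11

k=0  █████
···██
··█··
███··
····█
k=1  █████
···██
··█··
██···
·████
k=2  █████
···██
··█··
█····
█··██
k=3  ···██
·█·██
··█··
█····
█··██
k=4  ··███
··█·█
·····
█····
█··██
k=5  ··███
█·█·█
██···
·····
█··██
k=6  ··███
█·█·█
·█···
██···
···██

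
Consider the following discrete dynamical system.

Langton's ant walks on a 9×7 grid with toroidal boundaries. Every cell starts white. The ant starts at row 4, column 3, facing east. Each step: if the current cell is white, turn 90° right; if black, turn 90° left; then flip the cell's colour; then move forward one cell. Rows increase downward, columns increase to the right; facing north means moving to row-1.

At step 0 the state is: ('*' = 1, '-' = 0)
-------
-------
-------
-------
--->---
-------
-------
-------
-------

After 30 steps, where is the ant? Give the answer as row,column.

3,2

step 0: -------
-------
-------
-------
--->---
-------
-------
-------
-------
step 1: -------
-------
-------
-------
---*---
---v---
-------
-------
-------
step 2: -------
-------
-------
-------
---*---
--<*---
-------
-------
-------
step 3: -------
-------
-------
-------
--^*---
--**---
-------
-------
-------
step 4: -------
-------
-------
-------
--*>---
--**---
-------
-------
-------
step 5: -------
-------
-------
---^---
--*----
--**---
-------
-------
-------
step 6: -------
-------
-------
---*>--
--*----
--**---
-------
-------
-------
step 7: -------
-------
-------
---**--
--*-v--
--**---
-------
-------
-------
step 8: -------
-------
-------
---**--
--*<*--
--**---
-------
-------
-------
step 9: -------
-------
-------
---^*--
--***--
--**---
-------
-------
-------
step 10: -------
-------
-------
--<-*--
--***--
--**---
-------
-------
-------
step 11: -------
-------
--^----
--*-*--
--***--
--**---
-------
-------
-------
step 12: -------
-------
--*>---
--*-*--
--***--
--**---
-------
-------
-------
step 13: -------
-------
--**---
--*v*--
--***--
--**---
-------
-------
-------
step 14: -------
-------
--**---
--<**--
--***--
--**---
-------
-------
-------
step 15: -------
-------
--**---
---**--
--v**--
--**---
-------
-------
-------
step 16: -------
-------
--**---
---**--
--->*--
--**---
-------
-------
-------
step 17: -------
-------
--**---
---^*--
----*--
--**---
-------
-------
-------
step 18: -------
-------
--**---
--<-*--
----*--
--**---
-------
-------
-------
step 19: -------
-------
--^*---
--*-*--
----*--
--**---
-------
-------
-------
step 20: -------
-------
-<-*---
--*-*--
----*--
--**---
-------
-------
-------
step 21: -------
-^-----
-*-*---
--*-*--
----*--
--**---
-------
-------
-------
step 22: -------
-*>----
-*-*---
--*-*--
----*--
--**---
-------
-------
-------
step 23: -------
-**----
-*v*---
--*-*--
----*--
--**---
-------
-------
-------
step 24: -------
-**----
-<**---
--*-*--
----*--
--**---
-------
-------
-------
step 25: -------
-**----
--**---
-v*-*--
----*--
--**---
-------
-------
-------
step 26: -------
-**----
--**---
<**-*--
----*--
--**---
-------
-------
-------
step 27: -------
-**----
^-**---
***-*--
----*--
--**---
-------
-------
-------
step 28: -------
-**----
*>**---
***-*--
----*--
--**---
-------
-------
-------
step 29: -------
-**----
****---
*v*-*--
----*--
--**---
-------
-------
-------
step 30: -------
-**----
****---
*->-*--
----*--
--**---
-------
-------
-------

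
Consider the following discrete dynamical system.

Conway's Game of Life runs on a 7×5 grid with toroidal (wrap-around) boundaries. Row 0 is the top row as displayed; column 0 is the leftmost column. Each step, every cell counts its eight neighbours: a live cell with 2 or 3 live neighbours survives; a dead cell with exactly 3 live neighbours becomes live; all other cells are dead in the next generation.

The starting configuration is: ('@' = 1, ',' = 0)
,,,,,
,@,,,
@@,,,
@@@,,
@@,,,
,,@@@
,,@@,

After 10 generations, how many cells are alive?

gen 0: ,,,,,
,@,,,
@@,,,
@@@,,
@@,,,
,,@@@
,,@@,
gen 1: ,,@,,
@@,,,
,,,,,
,,@,@
,,,,,
@,,,@
,,@,@
gen 2: @,@@,
,@,,,
@@,,,
,,,,,
@,,@@
@,,@@
@@,,@
gen 3: ,,@@,
,,,,@
@@,,,
,@,,,
@,,@,
,,@,,
,,,,,
gen 4: ,,,@,
@@@@@
@@,,,
,@@,@
,@@,,
,,,,,
,,@@,
gen 5: @,,,,
,,,@,
,,,,,
,,,@,
@@@@,
,@,@,
,,@@,
gen 6: ,,@@@
,,,,,
,,,,,
,@,@@
@@,@,
@,,,,
,@@@@
gen 7: @@,,@
,,,@,
,,,,,
,@,@@
,@,@,
,,,,,
,@,,,
gen 8: @@@,@
@,,,@
,,@@@
@,,@@
@,,@@
,,@,,
,@,,,
gen 9: ,,@@@
,,,,,
,@@,,
,@,,,
@@@,,
@@@@@
,,,@,
gen 10: ,,@@@
,@,,,
,@@,,
,,,,,
,,,,,
,,,,,
,,,,,

6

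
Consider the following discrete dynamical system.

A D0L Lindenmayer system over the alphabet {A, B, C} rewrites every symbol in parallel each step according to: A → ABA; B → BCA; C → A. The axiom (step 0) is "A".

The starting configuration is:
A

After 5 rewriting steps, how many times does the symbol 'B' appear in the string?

61

step 0: A
step 1: ABA
step 2: ABABCAABA
step 3: ABABCAABABCAAABAABABCAABA
step 4: ABABCAABABCAAABAABABCAABABCAAABAABAABABCAABAABABCAABABCAAABAABABCAABA
step 5: ABABCAABABCAAABAABABCAABABCAAABAABAABABCAABAABABCAABABCAAA…AAABAABABCAABABCAAABAABAABABCAABAABABCAABABCAAABAABABCAABA  (len 191)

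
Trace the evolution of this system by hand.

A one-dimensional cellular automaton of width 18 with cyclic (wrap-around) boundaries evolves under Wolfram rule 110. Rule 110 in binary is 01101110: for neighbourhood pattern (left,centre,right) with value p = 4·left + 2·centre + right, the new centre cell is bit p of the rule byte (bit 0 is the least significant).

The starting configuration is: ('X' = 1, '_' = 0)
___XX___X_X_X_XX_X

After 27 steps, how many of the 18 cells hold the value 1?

8

step 0: ___XX___X_X_X_XX_X
step 1: __XXX__XXXXXXXXXXX
step 2: _XX_X_XX_________X
step 3: XXXXXXXX________XX
step 4: _______X_______XX_
step 5: ______XX______XXX_
step 6: _____XXX_____XX_X_
step 7: ____XX_X____XXXXX_
step 8: ___XXXXX___XX___X_
step 9: __XX___X__XXX__XX_
step 10: _XXX__XX_XX_X_XXX_
step 11: XX_X_XXXXXXXXXX_X_
step 12: XXXXXX________XXXX
step 13: _____X_______XX___
step 14: ____XX______XXX___
step 15: ___XXX_____XX_X___
step 16: __XX_X____XXXXX___
step 17: _XXXXX___XX___X___
step 18: XX___X__XXX__XX___
step 19: XX__XX_XX_X_XXX__X
step 20: _X_XXXXXXXXXX_X_XX
step 21: XXXX________XXXXXX
step 22: ___X_______XX_____
step 23: __XX______XXX_____
step 24: _XXX_____XX_X_____
step 25: XX_X____XXXXX_____
step 26: XXXX___XX___X____X
step 27: ___X__XXX__XX___XX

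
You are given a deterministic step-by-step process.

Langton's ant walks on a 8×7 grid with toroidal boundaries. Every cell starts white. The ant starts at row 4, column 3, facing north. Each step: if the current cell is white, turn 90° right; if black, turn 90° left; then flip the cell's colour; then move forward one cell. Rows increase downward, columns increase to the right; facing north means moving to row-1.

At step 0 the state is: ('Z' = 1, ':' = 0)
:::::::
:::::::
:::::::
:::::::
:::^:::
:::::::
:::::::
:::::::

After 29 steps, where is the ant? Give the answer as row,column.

k=0  :::::::
:::::::
:::::::
:::::::
:::^:::
:::::::
:::::::
:::::::
k=1  :::::::
:::::::
:::::::
:::::::
:::Z>::
:::::::
:::::::
:::::::
k=2  :::::::
:::::::
:::::::
:::::::
:::ZZ::
::::v::
:::::::
:::::::
k=3  :::::::
:::::::
:::::::
:::::::
:::ZZ::
:::<Z::
:::::::
:::::::
k=4  :::::::
:::::::
:::::::
:::::::
:::^Z::
:::ZZ::
:::::::
:::::::
k=5  :::::::
:::::::
:::::::
:::::::
::<:Z::
:::ZZ::
:::::::
:::::::
k=6  :::::::
:::::::
:::::::
::^::::
::Z:Z::
:::ZZ::
:::::::
:::::::
k=7  :::::::
:::::::
:::::::
::Z>:::
::Z:Z::
:::ZZ::
:::::::
:::::::
k=8  :::::::
:::::::
:::::::
::ZZ:::
::ZvZ::
:::ZZ::
:::::::
:::::::
k=9  :::::::
:::::::
:::::::
::ZZ:::
::<ZZ::
:::ZZ::
:::::::
:::::::
k=10  :::::::
:::::::
:::::::
::ZZ:::
:::ZZ::
::vZZ::
:::::::
:::::::
k=11  :::::::
:::::::
:::::::
::ZZ:::
:::ZZ::
:<ZZZ::
:::::::
:::::::
k=12  :::::::
:::::::
:::::::
::ZZ:::
:^:ZZ::
:ZZZZ::
:::::::
:::::::
k=13  :::::::
:::::::
:::::::
::ZZ:::
:Z>ZZ::
:ZZZZ::
:::::::
:::::::
k=14  :::::::
:::::::
:::::::
::ZZ:::
:ZZZZ::
:ZvZZ::
:::::::
:::::::
k=15  :::::::
:::::::
:::::::
::ZZ:::
:ZZZZ::
:Z:>Z::
:::::::
:::::::
k=16  :::::::
:::::::
:::::::
::ZZ:::
:ZZ^Z::
:Z::Z::
:::::::
:::::::
k=17  :::::::
:::::::
:::::::
::ZZ:::
:Z<:Z::
:Z::Z::
:::::::
:::::::
k=18  :::::::
:::::::
:::::::
::ZZ:::
:Z::Z::
:Zv:Z::
:::::::
:::::::
k=19  :::::::
:::::::
:::::::
::ZZ:::
:Z::Z::
:<Z:Z::
:::::::
:::::::
k=20  :::::::
:::::::
:::::::
::ZZ:::
:Z::Z::
::Z:Z::
:v:::::
:::::::
k=21  :::::::
:::::::
:::::::
::ZZ:::
:Z::Z::
::Z:Z::
<Z:::::
:::::::
k=22  :::::::
:::::::
:::::::
::ZZ:::
:Z::Z::
^:Z:Z::
ZZ:::::
:::::::
k=23  :::::::
:::::::
:::::::
::ZZ:::
:Z::Z::
Z>Z:Z::
ZZ:::::
:::::::
k=24  :::::::
:::::::
:::::::
::ZZ:::
:Z::Z::
ZZZ:Z::
Zv:::::
:::::::
k=25  :::::::
:::::::
:::::::
::ZZ:::
:Z::Z::
ZZZ:Z::
Z:>::::
:::::::
k=26  :::::::
:::::::
:::::::
::ZZ:::
:Z::Z::
ZZZ:Z::
Z:Z::::
::v::::
k=27  :::::::
:::::::
:::::::
::ZZ:::
:Z::Z::
ZZZ:Z::
Z:Z::::
:<Z::::
k=28  :::::::
:::::::
:::::::
::ZZ:::
:Z::Z::
ZZZ:Z::
Z^Z::::
:ZZ::::
k=29  :::::::
:::::::
:::::::
::ZZ:::
:Z::Z::
ZZZ:Z::
ZZ>::::
:ZZ::::

6,2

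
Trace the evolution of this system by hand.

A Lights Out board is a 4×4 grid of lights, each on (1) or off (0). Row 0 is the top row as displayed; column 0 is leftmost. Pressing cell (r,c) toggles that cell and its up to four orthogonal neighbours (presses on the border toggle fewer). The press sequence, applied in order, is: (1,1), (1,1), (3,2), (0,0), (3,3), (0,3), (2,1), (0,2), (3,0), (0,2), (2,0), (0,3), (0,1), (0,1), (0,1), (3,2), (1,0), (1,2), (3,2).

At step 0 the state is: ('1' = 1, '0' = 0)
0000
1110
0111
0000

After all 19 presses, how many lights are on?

0) 0000
1110
0111
0000
1) 0100
0000
0011
0000
2) 0000
1110
0111
0000
3) 0000
1110
0101
0111
4) 1100
0110
0101
0111
5) 1100
0110
0100
0100
6) 1111
0111
0100
0100
7) 1111
0011
1010
0000
8) 1000
0001
1010
0000
9) 1000
0001
0010
1100
10) 1111
0011
0010
1100
11) 1111
1011
1110
0100
12) 1100
1010
1110
0100
13) 0010
1110
1110
0100
14) 1100
1010
1110
0100
15) 0010
1110
1110
0100
16) 0010
1110
1100
0011
17) 1010
0010
0100
0011
18) 1000
0101
0110
0011
19) 1000
0101
0100
0100

5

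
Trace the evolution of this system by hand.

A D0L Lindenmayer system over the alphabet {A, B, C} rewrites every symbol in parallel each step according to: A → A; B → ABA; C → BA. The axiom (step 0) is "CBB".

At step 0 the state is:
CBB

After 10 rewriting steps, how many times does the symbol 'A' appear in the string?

59

t=0: CBB
t=1: BAABAABA
t=2: ABAAAABAAAABAA
t=3: AABAAAAAABAAAAAABAAA
t=4: AAABAAAAAAAABAAAAAAAABAAAA
t=5: AAAABAAAAAAAAAABAAAAAAAAAABAAAAA
t=6: AAAAABAAAAAAAAAAAABAAAAAAAAAAAABAAAAAA
t=7: AAAAAABAAAAAAAAAAAAAABAAAAAAAAAAAAAABAAAAAAA
t=8: AAAAAAABAAAAAAAAAAAAAAAABAAAAAAAAAAAAAAAABAAAAAAAA
t=9: AAAAAAAABAAAAAAAAAAAAAAAAAABAAAAAAAAAAAAAAAAAABAAAAAAAAA
t=10: AAAAAAAAABAAAAAAAAAAAAAAAAAAAABAAAAAAAAAAAAAAAAAAAABAAAAAAAAAA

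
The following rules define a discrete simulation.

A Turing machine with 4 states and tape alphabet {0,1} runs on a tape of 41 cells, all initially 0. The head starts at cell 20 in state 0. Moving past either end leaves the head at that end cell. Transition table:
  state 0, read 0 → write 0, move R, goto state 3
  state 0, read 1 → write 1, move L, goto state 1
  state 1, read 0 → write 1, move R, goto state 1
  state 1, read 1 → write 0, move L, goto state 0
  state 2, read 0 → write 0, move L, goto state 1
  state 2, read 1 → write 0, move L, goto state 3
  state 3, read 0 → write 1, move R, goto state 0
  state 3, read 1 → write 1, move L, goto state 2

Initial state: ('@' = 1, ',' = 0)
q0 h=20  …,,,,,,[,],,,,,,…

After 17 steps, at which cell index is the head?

37

[0] q0 h=20  …,,,,,,[,],,,,,,…
[1] q3 h=21  …,,,,,,[,],,,,,,…
[2] q0 h=22  …,,,,,@[,],,,,,,…
[3] q3 h=23  …,,,,@,[,],,,,,,…
[4] q0 h=24  …,,,@,@[,],,,,,,…
[5] q3 h=25  …,,@,@,[,],,,,,,…
[6] q0 h=26  …,@,@,@[,],,,,,,…
[7] q3 h=27  …@,@,@,[,],,,,,,…
[8] q0 h=28  …,@,@,@[,],,,,,,…
[9] q3 h=29  …@,@,@,[,],,,,,,…
[10] q0 h=30  …,@,@,@[,],,,,,,…
[11] q3 h=31  …@,@,@,[,],,,,,,…
[12] q0 h=32  …,@,@,@[,],,,,,,…
[13] q3 h=33  …@,@,@,[,],,,,,,…
[14] q0 h=34  …,@,@,@[,],,,,,,|
[15] q3 h=35  …@,@,@,[,],,,,,|
[16] q0 h=36  …,@,@,@[,],,,,|
[17] q3 h=37  …@,@,@,[,],,,|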